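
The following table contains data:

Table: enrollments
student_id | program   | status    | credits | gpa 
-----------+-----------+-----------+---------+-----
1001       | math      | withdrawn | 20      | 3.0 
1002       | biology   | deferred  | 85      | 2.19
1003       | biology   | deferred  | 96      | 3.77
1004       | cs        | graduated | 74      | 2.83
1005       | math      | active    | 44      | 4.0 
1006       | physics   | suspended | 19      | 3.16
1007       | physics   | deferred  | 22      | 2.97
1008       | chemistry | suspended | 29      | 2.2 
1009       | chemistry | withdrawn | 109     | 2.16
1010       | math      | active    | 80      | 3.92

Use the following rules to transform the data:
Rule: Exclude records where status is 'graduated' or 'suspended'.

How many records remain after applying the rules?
7

Step 1: Count records to exclude
  - 1 (graduated) + 2 (suspended) = 3 records
Step 2: Total records: 10
Step 3: Remaining = 10 - 3 = 7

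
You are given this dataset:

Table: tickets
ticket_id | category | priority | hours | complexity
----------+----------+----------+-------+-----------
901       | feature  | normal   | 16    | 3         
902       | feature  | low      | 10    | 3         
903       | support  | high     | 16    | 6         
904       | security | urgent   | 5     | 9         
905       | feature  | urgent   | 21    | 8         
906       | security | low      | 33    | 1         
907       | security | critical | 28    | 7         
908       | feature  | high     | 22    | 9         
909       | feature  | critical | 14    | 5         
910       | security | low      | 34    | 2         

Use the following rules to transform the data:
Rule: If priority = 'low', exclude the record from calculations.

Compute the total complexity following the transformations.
47

Step 1: Identify records where priority = 'low'
Step 2: The excluded records sum to 6
Step 3: Original total complexity = 53
Step 4: Remaining total = 53 - 6 = 47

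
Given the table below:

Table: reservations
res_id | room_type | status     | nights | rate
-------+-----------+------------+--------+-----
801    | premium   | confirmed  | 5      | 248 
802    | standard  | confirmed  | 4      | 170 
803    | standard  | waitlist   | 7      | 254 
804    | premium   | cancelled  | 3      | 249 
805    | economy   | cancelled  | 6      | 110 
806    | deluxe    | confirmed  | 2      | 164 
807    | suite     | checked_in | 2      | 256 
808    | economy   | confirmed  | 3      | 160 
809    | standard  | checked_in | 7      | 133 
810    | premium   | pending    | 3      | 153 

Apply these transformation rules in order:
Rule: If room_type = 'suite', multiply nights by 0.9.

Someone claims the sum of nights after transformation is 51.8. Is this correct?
No, the correct result is 41.8.

Step 1: Calculate the correct sum after transformation
Step 2: Apply multiplier 0.9 to records where room_type = 'suite'
Step 3: Correct result = 41.8
Step 4: Claimed result = 51.8
Step 5: 41.8 ≠ 51.8
Conclusion: The claimed result is incorrect. The correct answer is 41.8.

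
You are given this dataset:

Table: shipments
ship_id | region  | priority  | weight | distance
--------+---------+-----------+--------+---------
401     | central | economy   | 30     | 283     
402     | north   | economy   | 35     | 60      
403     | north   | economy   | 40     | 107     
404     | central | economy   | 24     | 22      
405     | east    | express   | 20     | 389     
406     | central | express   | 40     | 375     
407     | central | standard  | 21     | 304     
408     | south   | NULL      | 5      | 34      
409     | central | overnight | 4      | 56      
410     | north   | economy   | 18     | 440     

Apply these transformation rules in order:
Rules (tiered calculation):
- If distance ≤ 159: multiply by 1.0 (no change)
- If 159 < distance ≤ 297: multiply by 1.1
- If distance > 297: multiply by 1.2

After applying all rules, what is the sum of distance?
2399.9

Step 1: Tier 1 (distance ≤ 159): 5 records, sum = 279 × 1.0 = 279.0
Step 2: Tier 2 (159 < distance ≤ 297): 1 records, sum = 283 × 1.1 = 311.3
Step 3: Tier 3 (distance > 297): 4 records, sum = 1508 × 1.2 = 1809.6
Step 4: Final sum = 279.0 + 311.3 + 1809.6 = 2399.9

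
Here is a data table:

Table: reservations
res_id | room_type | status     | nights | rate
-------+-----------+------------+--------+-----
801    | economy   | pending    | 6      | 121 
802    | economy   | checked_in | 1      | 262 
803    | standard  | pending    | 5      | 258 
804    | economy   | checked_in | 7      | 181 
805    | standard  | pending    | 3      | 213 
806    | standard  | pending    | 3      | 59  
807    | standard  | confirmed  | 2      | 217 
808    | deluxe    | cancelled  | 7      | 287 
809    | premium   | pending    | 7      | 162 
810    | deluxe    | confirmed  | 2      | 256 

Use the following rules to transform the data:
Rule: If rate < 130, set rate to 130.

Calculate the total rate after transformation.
2096

Step 1: 2 records have rate < 130
Step 2: These records originally summed to 180
Step 3: After setting to minimum: 2 × 130 = 260
Step 4: Unaffected records sum: 1836
Step 5: Final sum = 260 + 1836 = 2096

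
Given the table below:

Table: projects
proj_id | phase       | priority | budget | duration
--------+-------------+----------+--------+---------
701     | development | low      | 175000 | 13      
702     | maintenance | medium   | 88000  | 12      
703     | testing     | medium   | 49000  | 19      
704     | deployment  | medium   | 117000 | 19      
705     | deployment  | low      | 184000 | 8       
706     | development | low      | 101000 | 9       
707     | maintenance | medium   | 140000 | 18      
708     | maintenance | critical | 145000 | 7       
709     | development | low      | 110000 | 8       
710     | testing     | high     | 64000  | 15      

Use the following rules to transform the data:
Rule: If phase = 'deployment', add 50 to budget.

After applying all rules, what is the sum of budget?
1173100

Step 1: Count records where phase = 'deployment': 2
Step 2: Total bonus added: 2 × 50 = 100
Step 3: Original sum of budget: 1173000
Step 4: Final sum = 1173000 + 100 = 1173100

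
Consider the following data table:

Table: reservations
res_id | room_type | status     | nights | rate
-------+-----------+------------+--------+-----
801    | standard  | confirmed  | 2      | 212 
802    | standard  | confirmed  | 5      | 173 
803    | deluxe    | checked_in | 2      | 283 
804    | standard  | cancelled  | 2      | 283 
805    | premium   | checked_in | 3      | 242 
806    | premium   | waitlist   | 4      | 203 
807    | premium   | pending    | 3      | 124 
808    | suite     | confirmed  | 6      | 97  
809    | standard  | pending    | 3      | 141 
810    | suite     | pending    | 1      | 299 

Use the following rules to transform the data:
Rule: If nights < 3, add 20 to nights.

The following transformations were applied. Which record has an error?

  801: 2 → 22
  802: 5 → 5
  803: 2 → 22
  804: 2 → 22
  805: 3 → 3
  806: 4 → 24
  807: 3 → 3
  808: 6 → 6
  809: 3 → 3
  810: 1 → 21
Record 806 has an error. The correct transformed value should be 4, not 24.

Step 1: Check each record against the rule
Step 2: Record 806 has nights = 4
Step 3: Since 4 >= 3, the bonus should not have been applied
Step 4: Correct value = 4, but claimed value = 24
Conclusion: Record 806 has the error.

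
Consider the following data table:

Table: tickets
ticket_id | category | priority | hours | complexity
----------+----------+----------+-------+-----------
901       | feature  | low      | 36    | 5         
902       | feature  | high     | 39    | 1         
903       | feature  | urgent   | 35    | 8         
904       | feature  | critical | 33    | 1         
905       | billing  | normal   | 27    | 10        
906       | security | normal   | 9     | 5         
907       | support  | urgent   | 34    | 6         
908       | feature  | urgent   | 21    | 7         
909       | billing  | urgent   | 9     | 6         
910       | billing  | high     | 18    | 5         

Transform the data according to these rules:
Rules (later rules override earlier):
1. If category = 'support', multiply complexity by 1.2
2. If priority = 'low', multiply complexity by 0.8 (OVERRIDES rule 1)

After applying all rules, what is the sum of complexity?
54.2

Step 1: Rule 2 takes priority for records with priority = 'low'
  - 1 records: 5 × 0.8 = 4.0
Step 2: Rule 1 applies to remaining records with category = 'support'
  - 1 records: 6 × 1.2 = 7.2
Step 3: Other records unchanged: 43
Step 4: Final sum = 4.0 + 7.2 + 43 = 54.2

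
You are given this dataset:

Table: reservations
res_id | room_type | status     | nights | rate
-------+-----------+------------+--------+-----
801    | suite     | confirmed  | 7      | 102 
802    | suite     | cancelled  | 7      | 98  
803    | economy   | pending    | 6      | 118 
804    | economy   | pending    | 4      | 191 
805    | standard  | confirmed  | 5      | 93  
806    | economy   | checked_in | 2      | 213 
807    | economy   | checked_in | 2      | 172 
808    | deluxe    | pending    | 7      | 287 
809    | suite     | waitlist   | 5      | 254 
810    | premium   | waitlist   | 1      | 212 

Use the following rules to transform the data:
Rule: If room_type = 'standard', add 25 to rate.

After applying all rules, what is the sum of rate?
1765

Step 1: Count records where room_type = 'standard': 1
Step 2: Total bonus added: 1 × 25 = 25
Step 3: Original sum of rate: 1740
Step 4: Final sum = 1740 + 25 = 1765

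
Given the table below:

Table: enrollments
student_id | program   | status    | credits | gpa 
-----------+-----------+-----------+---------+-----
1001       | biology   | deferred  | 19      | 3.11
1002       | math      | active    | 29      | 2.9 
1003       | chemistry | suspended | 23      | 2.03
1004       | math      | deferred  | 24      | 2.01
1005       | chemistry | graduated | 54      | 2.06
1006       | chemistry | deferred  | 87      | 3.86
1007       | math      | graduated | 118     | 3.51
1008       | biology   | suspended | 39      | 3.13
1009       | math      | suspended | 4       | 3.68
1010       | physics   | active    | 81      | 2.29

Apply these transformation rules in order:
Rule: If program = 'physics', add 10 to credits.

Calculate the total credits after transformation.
488

Step 1: Count records where program = 'physics': 1
Step 2: Total bonus added: 1 × 10 = 10
Step 3: Original sum of credits: 478
Step 4: Final sum = 478 + 10 = 488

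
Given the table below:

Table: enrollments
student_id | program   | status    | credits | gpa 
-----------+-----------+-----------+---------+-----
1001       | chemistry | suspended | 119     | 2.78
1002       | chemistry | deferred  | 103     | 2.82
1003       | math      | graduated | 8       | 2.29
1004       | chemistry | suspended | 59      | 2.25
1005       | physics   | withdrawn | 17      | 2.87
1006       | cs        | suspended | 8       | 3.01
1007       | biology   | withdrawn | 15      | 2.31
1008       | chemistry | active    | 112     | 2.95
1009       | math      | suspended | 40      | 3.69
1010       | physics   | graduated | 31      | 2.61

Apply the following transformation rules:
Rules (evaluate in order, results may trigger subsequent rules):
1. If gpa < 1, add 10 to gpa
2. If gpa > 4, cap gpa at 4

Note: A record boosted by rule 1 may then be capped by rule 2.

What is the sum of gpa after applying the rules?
27.58

Step 1: Apply rule 1 to records with gpa < 1
  - 0 records get bonus of 10
  - Of these, 0 records then exceed 4 and get capped
Step 2: Apply rule 2 to records with gpa > 4
  - 0 records (original) are capped
Step 3: Calculate final sum = 27.58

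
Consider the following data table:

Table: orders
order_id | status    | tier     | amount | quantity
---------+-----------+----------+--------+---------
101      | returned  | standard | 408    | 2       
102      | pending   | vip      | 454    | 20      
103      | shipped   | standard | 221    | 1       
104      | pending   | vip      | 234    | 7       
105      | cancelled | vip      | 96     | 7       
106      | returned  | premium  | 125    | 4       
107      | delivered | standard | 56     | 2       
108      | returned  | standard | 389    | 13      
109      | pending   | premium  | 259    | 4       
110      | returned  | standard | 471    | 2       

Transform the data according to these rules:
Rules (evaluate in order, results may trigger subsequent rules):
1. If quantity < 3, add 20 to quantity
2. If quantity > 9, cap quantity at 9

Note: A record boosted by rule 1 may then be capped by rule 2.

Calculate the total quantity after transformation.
76

Step 1: Apply rule 1 to records with quantity < 3
  - 4 records get bonus of 20
  - Of these, 4 records then exceed 9 and get capped
Step 2: Apply rule 2 to records with quantity > 9
  - 2 records (original) are capped
Step 3: Calculate final sum = 76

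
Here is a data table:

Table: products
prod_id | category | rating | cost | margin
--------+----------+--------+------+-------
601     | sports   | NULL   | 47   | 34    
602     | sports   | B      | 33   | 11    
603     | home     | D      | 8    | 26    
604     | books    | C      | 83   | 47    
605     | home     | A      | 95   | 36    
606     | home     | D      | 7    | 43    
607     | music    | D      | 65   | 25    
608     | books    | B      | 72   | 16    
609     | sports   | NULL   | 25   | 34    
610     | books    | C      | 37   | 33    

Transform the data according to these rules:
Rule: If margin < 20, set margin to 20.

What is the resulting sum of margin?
318

Step 1: 2 records have margin < 20
Step 2: These records originally summed to 27
Step 3: After setting to minimum: 2 × 20 = 40
Step 4: Unaffected records sum: 278
Step 5: Final sum = 40 + 278 = 318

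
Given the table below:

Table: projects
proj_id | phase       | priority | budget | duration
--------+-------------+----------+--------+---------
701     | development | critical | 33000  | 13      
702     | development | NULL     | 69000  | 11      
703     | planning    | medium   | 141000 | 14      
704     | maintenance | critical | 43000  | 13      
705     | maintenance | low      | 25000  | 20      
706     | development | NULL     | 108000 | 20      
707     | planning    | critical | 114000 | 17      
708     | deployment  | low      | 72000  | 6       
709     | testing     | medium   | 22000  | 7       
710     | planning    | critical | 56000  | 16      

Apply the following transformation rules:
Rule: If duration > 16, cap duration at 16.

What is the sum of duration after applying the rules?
128

Step 1: 3 records have duration > 16
Step 2: These records originally summed to 57
Step 3: After capping: 3 × 16 = 48
Step 4: Unaffected records sum: 80
Step 5: Final sum = 48 + 80 = 128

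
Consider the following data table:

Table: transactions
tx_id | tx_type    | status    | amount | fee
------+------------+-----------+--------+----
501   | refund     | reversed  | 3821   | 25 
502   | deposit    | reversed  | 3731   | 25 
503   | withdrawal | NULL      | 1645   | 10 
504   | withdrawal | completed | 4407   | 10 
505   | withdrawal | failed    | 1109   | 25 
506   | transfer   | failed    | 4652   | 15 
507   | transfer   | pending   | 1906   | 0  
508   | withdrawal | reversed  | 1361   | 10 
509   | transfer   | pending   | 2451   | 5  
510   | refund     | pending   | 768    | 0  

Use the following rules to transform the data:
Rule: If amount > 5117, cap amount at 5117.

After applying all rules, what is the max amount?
4652

Step 1: Original maximum amount = 4652
Step 2: Check cap of 5117 against maximum
Step 3: No records exceed the cap (max 4652 <= cap 5117), so no capping applies
Step 4: Maximum after transformation = 4652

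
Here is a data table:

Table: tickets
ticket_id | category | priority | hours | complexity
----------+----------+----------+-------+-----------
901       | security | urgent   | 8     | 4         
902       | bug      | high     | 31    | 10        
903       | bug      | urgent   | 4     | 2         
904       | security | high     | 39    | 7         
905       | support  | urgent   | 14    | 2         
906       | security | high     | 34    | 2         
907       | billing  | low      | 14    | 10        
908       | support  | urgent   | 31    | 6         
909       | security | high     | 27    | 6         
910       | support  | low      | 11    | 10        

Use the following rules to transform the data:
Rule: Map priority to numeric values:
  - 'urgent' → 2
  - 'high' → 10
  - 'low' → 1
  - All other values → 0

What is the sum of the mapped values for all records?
50

Step 1: Apply mapping to each record
Step 2: Count by status:
  'urgent': 4 records × 2 = 8
  'high': 4 records × 10 = 40
  'low': 2 records × 1 = 2
Step 3: Sum all mapped values = 50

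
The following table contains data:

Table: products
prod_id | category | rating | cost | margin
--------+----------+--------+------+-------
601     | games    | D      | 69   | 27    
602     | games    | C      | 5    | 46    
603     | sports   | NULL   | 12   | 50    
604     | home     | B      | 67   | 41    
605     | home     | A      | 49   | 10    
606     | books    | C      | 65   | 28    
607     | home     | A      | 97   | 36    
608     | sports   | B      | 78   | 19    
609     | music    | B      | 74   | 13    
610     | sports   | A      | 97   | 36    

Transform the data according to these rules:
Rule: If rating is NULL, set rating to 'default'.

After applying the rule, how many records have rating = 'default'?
1

Step 1: Count records where rating IS NULL
Step 2: Found 1 records with NULL rating
Step 3: These records will have rating set to 'default'
Step 4: Records already having rating = 'default': 0
Step 5: Answer: 1 + 0 = 1 records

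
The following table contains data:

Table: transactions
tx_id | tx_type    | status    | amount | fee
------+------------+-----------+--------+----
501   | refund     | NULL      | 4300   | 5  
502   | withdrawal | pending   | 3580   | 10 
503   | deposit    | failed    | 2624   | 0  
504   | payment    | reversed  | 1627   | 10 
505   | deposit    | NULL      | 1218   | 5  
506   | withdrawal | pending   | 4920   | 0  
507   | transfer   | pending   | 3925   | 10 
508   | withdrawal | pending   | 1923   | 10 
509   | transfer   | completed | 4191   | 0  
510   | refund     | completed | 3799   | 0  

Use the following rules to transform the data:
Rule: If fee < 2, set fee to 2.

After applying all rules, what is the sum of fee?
58

Step 1: 4 records have fee < 2
Step 2: These records originally summed to 0
Step 3: After setting to minimum: 4 × 2 = 8
Step 4: Unaffected records sum: 50
Step 5: Final sum = 8 + 50 = 58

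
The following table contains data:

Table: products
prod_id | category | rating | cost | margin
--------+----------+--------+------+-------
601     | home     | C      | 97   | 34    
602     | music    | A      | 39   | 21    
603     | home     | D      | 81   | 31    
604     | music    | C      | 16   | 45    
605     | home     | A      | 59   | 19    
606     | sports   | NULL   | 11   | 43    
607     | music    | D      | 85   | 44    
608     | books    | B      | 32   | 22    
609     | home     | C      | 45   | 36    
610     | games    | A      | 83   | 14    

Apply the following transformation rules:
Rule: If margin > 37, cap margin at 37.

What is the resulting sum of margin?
288

Step 1: 3 records have margin > 37
Step 2: These records originally summed to 132
Step 3: After capping: 3 × 37 = 111
Step 4: Unaffected records sum: 177
Step 5: Final sum = 111 + 177 = 288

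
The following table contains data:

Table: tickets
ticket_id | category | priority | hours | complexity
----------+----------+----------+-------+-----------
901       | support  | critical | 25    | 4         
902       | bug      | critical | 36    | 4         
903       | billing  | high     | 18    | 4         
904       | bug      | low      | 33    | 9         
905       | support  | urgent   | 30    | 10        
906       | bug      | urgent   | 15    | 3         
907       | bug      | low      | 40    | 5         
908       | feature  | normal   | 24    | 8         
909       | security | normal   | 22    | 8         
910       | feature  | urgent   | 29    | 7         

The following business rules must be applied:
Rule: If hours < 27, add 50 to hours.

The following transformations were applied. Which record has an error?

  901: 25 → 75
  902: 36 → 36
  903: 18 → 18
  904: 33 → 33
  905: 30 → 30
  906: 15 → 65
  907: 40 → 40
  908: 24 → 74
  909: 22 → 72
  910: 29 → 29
Record 903 has an error. The correct transformed value should be 68, not 18.

Step 1: Check each record against the rule
Step 2: Record 903 has hours = 18
Step 3: Since 18 < 27, the bonus should have been applied
Step 4: Correct value = 68, but claimed value = 18
Conclusion: Record 903 has the error.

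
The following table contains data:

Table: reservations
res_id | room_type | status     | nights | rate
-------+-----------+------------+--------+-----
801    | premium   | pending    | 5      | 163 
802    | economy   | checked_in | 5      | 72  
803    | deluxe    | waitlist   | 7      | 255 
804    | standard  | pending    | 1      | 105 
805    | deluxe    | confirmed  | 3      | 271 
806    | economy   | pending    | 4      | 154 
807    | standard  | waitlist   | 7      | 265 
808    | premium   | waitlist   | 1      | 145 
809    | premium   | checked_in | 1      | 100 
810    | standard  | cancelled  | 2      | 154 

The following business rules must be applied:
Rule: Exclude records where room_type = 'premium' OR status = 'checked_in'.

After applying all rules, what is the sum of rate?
1204

Step 1: Find records where room_type = 'premium' OR status = 'checked_in'
Step 2: 4 records match, summing to 480
Step 3: Original sum: 1684
Step 4: Remaining sum = 1684 - 480 = 1204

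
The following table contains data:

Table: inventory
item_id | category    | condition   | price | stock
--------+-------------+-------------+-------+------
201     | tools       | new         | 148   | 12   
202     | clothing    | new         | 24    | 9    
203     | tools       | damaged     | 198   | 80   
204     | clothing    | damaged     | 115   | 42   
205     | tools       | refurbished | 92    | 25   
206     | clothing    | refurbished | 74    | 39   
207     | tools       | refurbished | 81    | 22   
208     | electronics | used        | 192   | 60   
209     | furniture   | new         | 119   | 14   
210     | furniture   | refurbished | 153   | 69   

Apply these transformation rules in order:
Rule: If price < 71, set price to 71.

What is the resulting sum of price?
1243

Step 1: 1 records have price < 71
Step 2: These records originally summed to 24
Step 3: After setting to minimum: 1 × 71 = 71
Step 4: Unaffected records sum: 1172
Step 5: Final sum = 71 + 1172 = 1243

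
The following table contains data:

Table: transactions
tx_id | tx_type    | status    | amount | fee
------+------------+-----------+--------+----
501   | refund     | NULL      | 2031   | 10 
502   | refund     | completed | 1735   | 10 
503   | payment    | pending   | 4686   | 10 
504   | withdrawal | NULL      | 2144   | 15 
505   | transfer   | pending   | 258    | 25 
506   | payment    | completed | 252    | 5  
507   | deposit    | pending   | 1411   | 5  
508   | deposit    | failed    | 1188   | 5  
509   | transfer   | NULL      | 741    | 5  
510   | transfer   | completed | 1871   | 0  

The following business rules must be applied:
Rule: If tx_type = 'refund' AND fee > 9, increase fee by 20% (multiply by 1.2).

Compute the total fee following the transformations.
94.0

Step 1: Find records where tx_type = 'refund' AND fee > 9
Step 2: 2 records match, summing to 20
Step 3: After multiplier: 20 × 1.2 = 24.0
Step 4: Unaffected records sum: 70
Step 5: Final sum = 24.0 + 70 = 94.0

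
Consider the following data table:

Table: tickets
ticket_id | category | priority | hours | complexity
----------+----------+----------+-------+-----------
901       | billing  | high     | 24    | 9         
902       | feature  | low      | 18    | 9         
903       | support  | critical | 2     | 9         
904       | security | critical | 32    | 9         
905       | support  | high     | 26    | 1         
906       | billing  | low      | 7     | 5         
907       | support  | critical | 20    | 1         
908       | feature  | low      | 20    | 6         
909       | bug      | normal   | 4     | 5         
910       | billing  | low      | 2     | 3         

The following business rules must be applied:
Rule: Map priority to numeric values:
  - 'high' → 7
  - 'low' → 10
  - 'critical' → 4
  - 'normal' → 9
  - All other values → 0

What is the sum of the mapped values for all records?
75

Step 1: Apply mapping to each record
Step 2: Count by status:
  'high': 2 records × 7 = 14
  'low': 4 records × 10 = 40
  'critical': 3 records × 4 = 12
  'normal': 1 records × 9 = 9
Step 3: Sum all mapped values = 75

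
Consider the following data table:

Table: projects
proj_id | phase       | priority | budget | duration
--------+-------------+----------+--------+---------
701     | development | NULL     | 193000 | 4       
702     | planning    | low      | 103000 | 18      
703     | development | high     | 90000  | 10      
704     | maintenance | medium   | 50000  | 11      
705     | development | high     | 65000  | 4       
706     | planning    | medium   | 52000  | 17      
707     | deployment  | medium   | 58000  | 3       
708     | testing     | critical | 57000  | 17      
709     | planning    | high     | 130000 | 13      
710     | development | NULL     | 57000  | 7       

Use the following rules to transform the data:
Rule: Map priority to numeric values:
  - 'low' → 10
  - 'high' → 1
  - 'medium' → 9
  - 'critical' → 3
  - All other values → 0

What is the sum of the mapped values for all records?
43

Step 1: Apply mapping to each record
Step 2: Count by status:
  'low': 1 records × 10 = 10
  'high': 3 records × 1 = 3
  'medium': 3 records × 9 = 27
  'critical': 1 records × 3 = 3
Step 3: Sum all mapped values = 43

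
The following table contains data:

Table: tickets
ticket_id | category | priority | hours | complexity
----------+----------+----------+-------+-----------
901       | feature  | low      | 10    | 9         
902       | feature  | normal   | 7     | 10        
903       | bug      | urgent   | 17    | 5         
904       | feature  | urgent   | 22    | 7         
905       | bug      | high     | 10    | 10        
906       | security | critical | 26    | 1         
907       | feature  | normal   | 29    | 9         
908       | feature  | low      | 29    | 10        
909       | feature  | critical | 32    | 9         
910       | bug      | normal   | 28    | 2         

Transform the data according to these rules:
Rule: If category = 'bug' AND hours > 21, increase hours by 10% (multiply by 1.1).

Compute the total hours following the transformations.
212.8

Step 1: Find records where category = 'bug' AND hours > 21
Step 2: 1 records match, summing to 28
Step 3: After multiplier: 28 × 1.1 = 30.8
Step 4: Unaffected records sum: 182
Step 5: Final sum = 30.8 + 182 = 212.8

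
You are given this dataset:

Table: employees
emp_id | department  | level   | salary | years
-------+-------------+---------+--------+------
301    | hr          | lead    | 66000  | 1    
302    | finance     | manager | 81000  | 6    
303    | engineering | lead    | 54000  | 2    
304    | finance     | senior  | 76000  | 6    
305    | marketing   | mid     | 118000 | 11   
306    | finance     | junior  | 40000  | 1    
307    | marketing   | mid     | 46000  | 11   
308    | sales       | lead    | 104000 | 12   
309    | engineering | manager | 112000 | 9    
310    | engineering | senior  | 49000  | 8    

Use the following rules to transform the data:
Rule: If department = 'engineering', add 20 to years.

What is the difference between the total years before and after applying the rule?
60

Step 1: Original sum of years = 67
Step 2: 3 records have department = 'engineering'
Step 3: Each affected record changes by 20
Step 4: Total change = 3 × 20 = 60
Step 5: New sum = 67 + 60 = 127
Step 6: Difference = |127 - 67| = 60
        (Sum increased by 60)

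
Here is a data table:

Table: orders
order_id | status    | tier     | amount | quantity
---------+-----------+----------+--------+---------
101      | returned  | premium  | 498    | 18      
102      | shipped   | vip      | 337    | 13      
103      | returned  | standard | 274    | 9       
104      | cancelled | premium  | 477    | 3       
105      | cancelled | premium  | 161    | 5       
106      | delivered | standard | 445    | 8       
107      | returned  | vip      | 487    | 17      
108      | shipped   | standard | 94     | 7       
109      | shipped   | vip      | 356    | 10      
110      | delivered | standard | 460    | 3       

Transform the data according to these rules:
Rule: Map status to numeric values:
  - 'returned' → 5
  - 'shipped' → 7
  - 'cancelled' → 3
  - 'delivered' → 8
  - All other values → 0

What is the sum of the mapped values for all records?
58

Step 1: Apply mapping to each record
Step 2: Count by status:
  'returned': 3 records × 5 = 15
  'shipped': 3 records × 7 = 21
  'cancelled': 2 records × 3 = 6
  'delivered': 2 records × 8 = 16
Step 3: Sum all mapped values = 58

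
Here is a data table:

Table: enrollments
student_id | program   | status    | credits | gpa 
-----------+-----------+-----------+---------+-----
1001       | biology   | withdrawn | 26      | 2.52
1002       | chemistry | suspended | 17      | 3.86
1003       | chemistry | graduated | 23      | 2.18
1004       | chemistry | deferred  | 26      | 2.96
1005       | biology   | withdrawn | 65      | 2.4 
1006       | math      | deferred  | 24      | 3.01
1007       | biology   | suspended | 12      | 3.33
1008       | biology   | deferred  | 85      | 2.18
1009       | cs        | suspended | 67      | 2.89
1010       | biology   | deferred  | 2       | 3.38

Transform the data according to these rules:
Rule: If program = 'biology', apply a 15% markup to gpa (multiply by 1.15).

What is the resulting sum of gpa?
30.78

Step 1: Records with program = 'biology' have total gpa = 13.81
Step 2: Apply multiplier: 13.81 × 1.15 = 15.88
Step 3: Other records total: 14.9
Step 4: Final sum = 15.88 + 14.9 = 30.78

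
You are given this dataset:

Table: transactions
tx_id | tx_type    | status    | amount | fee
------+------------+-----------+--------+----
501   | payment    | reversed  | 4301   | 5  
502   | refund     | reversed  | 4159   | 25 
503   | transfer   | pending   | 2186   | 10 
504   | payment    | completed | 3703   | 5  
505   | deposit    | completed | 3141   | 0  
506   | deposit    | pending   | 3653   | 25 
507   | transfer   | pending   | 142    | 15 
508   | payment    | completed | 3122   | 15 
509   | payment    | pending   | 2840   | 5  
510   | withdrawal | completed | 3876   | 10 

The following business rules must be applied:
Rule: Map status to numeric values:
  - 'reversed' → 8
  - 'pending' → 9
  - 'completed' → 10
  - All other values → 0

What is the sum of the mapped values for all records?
92

Step 1: Apply mapping to each record
Step 2: Count by status:
  'reversed': 2 records × 8 = 16
  'pending': 4 records × 9 = 36
  'completed': 4 records × 10 = 40
Step 3: Sum all mapped values = 92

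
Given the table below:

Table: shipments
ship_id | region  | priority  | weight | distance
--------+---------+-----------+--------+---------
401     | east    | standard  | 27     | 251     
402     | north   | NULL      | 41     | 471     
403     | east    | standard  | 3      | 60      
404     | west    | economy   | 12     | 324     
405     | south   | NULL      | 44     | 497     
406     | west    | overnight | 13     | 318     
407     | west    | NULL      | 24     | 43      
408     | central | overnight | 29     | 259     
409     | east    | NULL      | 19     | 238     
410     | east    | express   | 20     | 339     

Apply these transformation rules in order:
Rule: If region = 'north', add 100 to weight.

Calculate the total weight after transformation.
332

Step 1: Count records where region = 'north': 1
Step 2: Total bonus added: 1 × 100 = 100
Step 3: Original sum of weight: 232
Step 4: Final sum = 232 + 100 = 332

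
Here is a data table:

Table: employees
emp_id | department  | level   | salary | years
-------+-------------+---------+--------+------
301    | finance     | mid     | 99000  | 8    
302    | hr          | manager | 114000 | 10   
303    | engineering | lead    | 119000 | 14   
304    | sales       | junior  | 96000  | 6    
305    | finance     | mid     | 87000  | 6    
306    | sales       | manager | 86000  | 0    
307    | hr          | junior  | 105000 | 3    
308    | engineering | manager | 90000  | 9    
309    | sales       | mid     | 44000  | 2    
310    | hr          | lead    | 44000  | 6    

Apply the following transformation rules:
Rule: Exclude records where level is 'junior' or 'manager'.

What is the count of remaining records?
5

Step 1: Count records to exclude
  - 2 (junior) + 3 (manager) = 5 records
Step 2: Total records: 10
Step 3: Remaining = 10 - 5 = 5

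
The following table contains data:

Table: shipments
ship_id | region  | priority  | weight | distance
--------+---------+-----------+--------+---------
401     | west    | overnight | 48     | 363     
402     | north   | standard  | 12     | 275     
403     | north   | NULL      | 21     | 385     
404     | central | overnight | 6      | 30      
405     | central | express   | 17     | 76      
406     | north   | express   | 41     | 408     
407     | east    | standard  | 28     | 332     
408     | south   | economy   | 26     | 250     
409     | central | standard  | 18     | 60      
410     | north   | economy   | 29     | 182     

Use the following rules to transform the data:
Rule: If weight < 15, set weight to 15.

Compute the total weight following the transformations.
258

Step 1: 2 records have weight < 15
Step 2: These records originally summed to 18
Step 3: After setting to minimum: 2 × 15 = 30
Step 4: Unaffected records sum: 228
Step 5: Final sum = 30 + 228 = 258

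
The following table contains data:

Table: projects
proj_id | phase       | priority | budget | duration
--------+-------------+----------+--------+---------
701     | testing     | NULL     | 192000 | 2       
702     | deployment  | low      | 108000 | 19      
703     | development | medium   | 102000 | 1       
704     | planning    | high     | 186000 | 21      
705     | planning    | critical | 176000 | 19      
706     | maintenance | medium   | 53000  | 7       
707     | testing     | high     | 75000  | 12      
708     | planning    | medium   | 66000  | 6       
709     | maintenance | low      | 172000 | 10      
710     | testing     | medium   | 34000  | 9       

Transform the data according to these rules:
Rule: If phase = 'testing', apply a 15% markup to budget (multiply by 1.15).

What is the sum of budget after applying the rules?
1209150.0

Step 1: Records with phase = 'testing' have total budget = 301000
Step 2: Apply multiplier: 301000 × 1.15 = 346150.0
Step 3: Other records total: 863000
Step 4: Final sum = 346150.0 + 863000 = 1209150.0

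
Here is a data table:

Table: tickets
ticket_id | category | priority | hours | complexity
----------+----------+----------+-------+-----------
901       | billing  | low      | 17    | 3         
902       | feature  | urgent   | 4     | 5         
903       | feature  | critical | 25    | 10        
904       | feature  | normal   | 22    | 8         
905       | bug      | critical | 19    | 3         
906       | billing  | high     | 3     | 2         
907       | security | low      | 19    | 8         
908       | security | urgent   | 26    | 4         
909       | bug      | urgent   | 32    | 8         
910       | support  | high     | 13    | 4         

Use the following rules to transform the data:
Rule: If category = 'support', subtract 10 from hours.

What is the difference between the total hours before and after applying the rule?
10

Step 1: Original sum of hours = 180
Step 2: 1 records have category = 'support'
Step 3: Each affected record changes by -10
Step 4: Total change = 1 × -10 = -10
Step 5: New sum = 180 + -10 = 170
Step 6: Difference = |170 - 180| = 10
        (Sum decreased by 10)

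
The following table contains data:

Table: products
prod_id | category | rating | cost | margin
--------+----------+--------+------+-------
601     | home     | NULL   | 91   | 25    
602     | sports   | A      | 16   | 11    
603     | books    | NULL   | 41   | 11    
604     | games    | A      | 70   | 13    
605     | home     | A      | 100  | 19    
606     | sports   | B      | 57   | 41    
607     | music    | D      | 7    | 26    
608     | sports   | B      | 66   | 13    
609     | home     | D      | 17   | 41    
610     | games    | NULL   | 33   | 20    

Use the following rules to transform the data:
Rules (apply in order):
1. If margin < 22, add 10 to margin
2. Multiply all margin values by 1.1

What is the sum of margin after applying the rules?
308.0

Step 1: Apply Rule 1 - Add 10 to records with margin < 22
  - 6 records affected: 87 + (6 × 10) = 147
  - Unaffected records: 133
  - Sum after Rule 1: 280
Step 2: Apply Rule 2 - Multiply all by 1.1
  - 280 × 1.1 = 308.0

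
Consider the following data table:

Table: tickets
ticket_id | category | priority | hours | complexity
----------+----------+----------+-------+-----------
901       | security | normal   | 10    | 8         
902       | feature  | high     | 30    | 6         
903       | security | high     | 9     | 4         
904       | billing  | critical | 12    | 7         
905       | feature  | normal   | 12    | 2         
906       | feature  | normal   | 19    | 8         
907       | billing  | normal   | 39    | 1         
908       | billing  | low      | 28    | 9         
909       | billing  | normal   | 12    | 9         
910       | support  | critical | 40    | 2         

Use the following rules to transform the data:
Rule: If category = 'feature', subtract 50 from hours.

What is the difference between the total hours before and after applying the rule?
150

Step 1: Original sum of hours = 211
Step 2: 3 records have category = 'feature'
Step 3: Each affected record changes by -50
Step 4: Total change = 3 × -50 = -150
Step 5: New sum = 211 + -150 = 61
Step 6: Difference = |61 - 211| = 150
        (Sum decreased by 150)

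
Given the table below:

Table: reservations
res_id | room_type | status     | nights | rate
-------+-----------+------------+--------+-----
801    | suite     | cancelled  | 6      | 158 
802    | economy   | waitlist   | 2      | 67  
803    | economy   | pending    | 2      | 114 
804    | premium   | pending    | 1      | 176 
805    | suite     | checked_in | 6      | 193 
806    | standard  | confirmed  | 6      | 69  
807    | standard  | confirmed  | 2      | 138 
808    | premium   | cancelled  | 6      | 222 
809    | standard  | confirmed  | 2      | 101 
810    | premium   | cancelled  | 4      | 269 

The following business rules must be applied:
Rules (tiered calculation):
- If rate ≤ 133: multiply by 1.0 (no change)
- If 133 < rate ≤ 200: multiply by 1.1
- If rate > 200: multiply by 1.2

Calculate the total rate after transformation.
1671.7

Step 1: Tier 1 (rate ≤ 133): 4 records, sum = 351 × 1.0 = 351.0
Step 2: Tier 2 (133 < rate ≤ 200): 4 records, sum = 665 × 1.1 = 731.5
Step 3: Tier 3 (rate > 200): 2 records, sum = 491 × 1.2 = 589.2
Step 4: Final sum = 351.0 + 731.5 + 589.2 = 1671.7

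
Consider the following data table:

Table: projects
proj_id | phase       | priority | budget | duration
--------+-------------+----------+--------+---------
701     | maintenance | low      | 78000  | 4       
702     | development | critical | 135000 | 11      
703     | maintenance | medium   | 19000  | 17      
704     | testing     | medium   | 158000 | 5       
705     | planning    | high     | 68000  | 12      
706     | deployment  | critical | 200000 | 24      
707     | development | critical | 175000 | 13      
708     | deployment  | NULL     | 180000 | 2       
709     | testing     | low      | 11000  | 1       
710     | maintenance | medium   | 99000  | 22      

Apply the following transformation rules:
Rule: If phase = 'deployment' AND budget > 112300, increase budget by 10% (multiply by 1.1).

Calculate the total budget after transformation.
1161000.0

Step 1: Find records where phase = 'deployment' AND budget > 112300
Step 2: 2 records match, summing to 380000
Step 3: After multiplier: 380000 × 1.1 = 418000.0
Step 4: Unaffected records sum: 743000
Step 5: Final sum = 418000.0 + 743000 = 1161000.0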